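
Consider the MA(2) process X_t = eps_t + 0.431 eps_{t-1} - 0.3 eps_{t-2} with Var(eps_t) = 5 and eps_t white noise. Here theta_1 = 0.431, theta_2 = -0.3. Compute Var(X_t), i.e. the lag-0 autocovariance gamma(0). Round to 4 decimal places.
\gamma(0) = 6.3788

For an MA(q) process X_t = eps_t + sum_i theta_i eps_{t-i} with
Var(eps_t) = sigma^2, the variance is
  gamma(0) = sigma^2 * (1 + sum_i theta_i^2).
  sum_i theta_i^2 = (0.431)^2 + (-0.3)^2 = 0.185761 + 0.09 = 0.275761.
  gamma(0) = 5 * (1 + 0.275761) = 5 * 1.275761 = 6.378805, which rounds to 6.3788.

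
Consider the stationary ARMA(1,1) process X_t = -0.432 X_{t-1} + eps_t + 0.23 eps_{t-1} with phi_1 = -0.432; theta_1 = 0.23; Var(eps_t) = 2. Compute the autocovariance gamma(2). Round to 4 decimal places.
\gamma(2) = 0.1933

Multiply the model equation by X_{t-k} and take expectations. With theta_0 = psi_0 = 1 and psi_j the MA(infinity) weights, this gives
  gamma(k) - sum_i phi_i gamma(k-i) = c_k,
  c_k = sigma^2 * sum_{j=k..q} theta_j psi_{j-k}   (c_k = 0 for k > q),
using gamma(-m) = gamma(m).
psi-weights needed (psi_j = theta_j + sum_i phi_i psi_{j-i}):
  psi_1 = theta_1 + phi_1 = 0.23 + (-0.432) = -0.202
Right-hand sides:
  c_0 = sigma^2 (1 + theta_1 psi_1) = 2 * (1 + (0.23)(-0.202)) = 2 * 0.95354 = 1.90708
  c_1 = sigma^2 theta_1 = 2 * (0.23) = 0.46
  c_2 = 0
Equations for k = 0 and k = 1 (AR order 1):
  gamma(0) = phi_1 gamma(1) + c_0
  gamma(1) = phi_1 gamma(0) + c_1
Substituting the second into the first: gamma(0) (1 - phi_1^2) = c_0 + phi_1 c_1, so
  gamma(0) = (c_0 + phi_1 c_1) / (1 - phi_1^2) = (1.90708 + (-0.432)(0.46)) / (1 - (-0.432)^2) = 1.70836 / 0.813376 = 2.100332.
  gamma(1) = phi_1 gamma(0) + c_1 = (-0.432)(2.100332) + (0.46) = -0.447344.
For k = 2 (> q): gamma(2) = phi_1 gamma(1) = (-0.432)(-0.447344) = 0.193252.
Therefore gamma(2) = 0.1933 (to 4 decimal places).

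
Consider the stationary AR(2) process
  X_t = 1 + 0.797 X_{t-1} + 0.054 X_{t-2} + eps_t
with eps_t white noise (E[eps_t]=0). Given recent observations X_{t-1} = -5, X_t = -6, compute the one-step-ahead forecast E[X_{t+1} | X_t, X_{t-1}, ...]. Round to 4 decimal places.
E[X_{t+1} \mid \mathcal F_t] = -4.0520

For an AR(p) model X_t = c + sum_i phi_i X_{t-i} + eps_t, the
one-step-ahead conditional mean is
  E[X_{t+1} | X_t, ...] = c + sum_i phi_i X_{t+1-i}.
Substitute known values:
  E[X_{t+1} | ...] = 1 + (0.797) * (-6) + (0.054) * (-5)
                   = -4.0520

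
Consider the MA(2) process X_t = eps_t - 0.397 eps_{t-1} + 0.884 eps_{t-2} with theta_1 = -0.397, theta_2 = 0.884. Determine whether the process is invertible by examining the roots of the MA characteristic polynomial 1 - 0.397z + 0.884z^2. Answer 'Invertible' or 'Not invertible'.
\text{Invertible}

The MA(q) characteristic polynomial is P(z) = 1 - 0.397z + 0.884z^2.
Invertibility requires all roots to lie outside the unit circle, i.e. |z| > 1 for every root.
Set 1 + (-0.397) z + (0.884) z^2 = 0, i.e. a z^2 + b z + c = 0 with a = 0.884, b = -0.397, c = 1.
Discriminant D = b^2 - 4ac = (-0.397)^2 - 4*(0.884)*1 = 0.157609 - (3.536) = -3.378391.
D < 0, so the roots are the complex-conjugate pair z = (-b +/- i sqrt(-D)) / (2a) = 0.2245 +/- 1.0396i.
For a conjugate pair |z|^2 = z * conj(z) = (product of roots) = c/a = 1/(0.884) = 1.131222, so |z| = sqrt(1.131222) = 1.0636 for both roots.
Moduli of all roots: 1.0636, 1.0636.
All moduli strictly greater than 1? Yes.
Verdict: Invertible.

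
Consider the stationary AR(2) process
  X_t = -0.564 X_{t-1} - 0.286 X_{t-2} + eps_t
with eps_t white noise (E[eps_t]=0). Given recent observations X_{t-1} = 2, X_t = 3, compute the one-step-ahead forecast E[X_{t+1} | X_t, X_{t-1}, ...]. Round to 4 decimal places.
E[X_{t+1} \mid \mathcal F_t] = -2.2640

For an AR(p) model X_t = c + sum_i phi_i X_{t-i} + eps_t, the
one-step-ahead conditional mean is
  E[X_{t+1} | X_t, ...] = c + sum_i phi_i X_{t+1-i}.
Substitute known values:
  E[X_{t+1} | ...] = (-0.564) * (3) + (-0.286) * (2)
                   = -2.2640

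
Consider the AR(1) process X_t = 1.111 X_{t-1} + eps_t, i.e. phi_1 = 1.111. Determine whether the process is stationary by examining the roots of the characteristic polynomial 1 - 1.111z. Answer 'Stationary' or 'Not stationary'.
\text{Not stationary}

The AR(p) characteristic polynomial is P(z) = 1 - 1.111z.
Stationarity requires all roots to lie outside the unit circle, i.e. |z| > 1 for every root.
This is linear in z: 1 + (-1.111) z = 0  =>  z = -1/(-1.111) = 0.90009,  |z| = 0.90009.
Moduli of all roots: 0.9001.
All moduli strictly greater than 1? No.
Verdict: Not stationary.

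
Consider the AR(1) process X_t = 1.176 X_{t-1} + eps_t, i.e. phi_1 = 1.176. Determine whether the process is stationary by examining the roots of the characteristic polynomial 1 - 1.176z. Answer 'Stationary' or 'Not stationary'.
\text{Not stationary}

The AR(p) characteristic polynomial is P(z) = 1 - 1.176z.
Stationarity requires all roots to lie outside the unit circle, i.e. |z| > 1 for every root.
This is linear in z: 1 + (-1.176) z = 0  =>  z = -1/(-1.176) = 0.85034,  |z| = 0.85034.
Moduli of all roots: 0.8503.
All moduli strictly greater than 1? No.
Verdict: Not stationary.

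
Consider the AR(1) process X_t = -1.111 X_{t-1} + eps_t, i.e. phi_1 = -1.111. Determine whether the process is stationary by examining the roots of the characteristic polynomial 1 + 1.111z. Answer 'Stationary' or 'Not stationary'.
\text{Not stationary}

The AR(p) characteristic polynomial is P(z) = 1 + 1.111z.
Stationarity requires all roots to lie outside the unit circle, i.e. |z| > 1 for every root.
This is linear in z: 1 + (1.111) z = 0  =>  z = -1/(1.111) = -0.90009,  |z| = 0.90009.
Moduli of all roots: 0.9001.
All moduli strictly greater than 1? No.
Verdict: Not stationary.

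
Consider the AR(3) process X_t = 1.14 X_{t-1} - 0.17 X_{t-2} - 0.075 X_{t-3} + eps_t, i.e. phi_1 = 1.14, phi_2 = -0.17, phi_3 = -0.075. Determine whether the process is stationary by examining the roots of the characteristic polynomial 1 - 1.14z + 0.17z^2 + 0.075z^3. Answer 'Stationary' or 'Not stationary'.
\text{Stationary}

The AR(p) characteristic polynomial is P(z) = 1 - 1.14z + 0.17z^2 + 0.075z^3.
Stationarity requires all roots to lie outside the unit circle, i.e. |z| > 1 for every root.
Degree 3: look for a simple real root z0 first, then factor out (1 - z/z0) and solve the remaining quadratic.
Testing z0 = 2: P(2) = 1 + (-1.14)(2) + (0.17)(2)^2 + (0.075)(2)^3
  = 1 + (-2.28) + (0.68) + (0.6) = 0.  So z_0 = 2 is a root, |z_0| = 2.
Divide out the factor (1 - 0.5 z) = (1 - z/z0) (since 1/z0 = 0.5):
  P(z) = (1 - 0.5 z)(1 + (-0.64) z + (-0.15) z^2)
  [check: z-coef -0.64 - (0.5) = -1.14; z^2-coef -0.15 - (0.5)(-0.64) = 0.17; z^3-coef -(0.5)(-0.15) = 0.075.]
Remaining roots from the quadratic factor 1 + (-0.64) z + (-0.15) z^2:
  Set 1 + (-0.64) z + (-0.15) z^2 = 0, i.e. a z^2 + b z + c = 0 with a = -0.15, b = -0.64, c = 1.
  Discriminant D = b^2 - 4ac = (-0.64)^2 - 4*(-0.15)*1 = 0.4096 - (-0.6) = 1.0096.
  D >= 0, so the roots are real: z = (-b +/- sqrt(D)) / (2a) = (0.64 +/- 1.004789) / (-0.3).
    z_1 = (0.64 + 1.004789) / (-0.3) = -5.4826,   |z_1| = 5.4826.
    z_2 = (0.64 - 1.004789) / (-0.3) = 1.216,   |z_2| = 1.216.
Moduli of all roots: 2.0000, 5.4826, 1.2160.
All moduli strictly greater than 1? Yes.
Verdict: Stationary.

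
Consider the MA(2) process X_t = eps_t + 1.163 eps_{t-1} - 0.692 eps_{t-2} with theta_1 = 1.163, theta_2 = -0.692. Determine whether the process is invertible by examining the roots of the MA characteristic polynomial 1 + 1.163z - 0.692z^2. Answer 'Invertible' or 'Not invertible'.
\text{Not invertible}

The MA(q) characteristic polynomial is P(z) = 1 + 1.163z - 0.692z^2.
Invertibility requires all roots to lie outside the unit circle, i.e. |z| > 1 for every root.
Set 1 + (1.163) z + (-0.692) z^2 = 0, i.e. a z^2 + b z + c = 0 with a = -0.692, b = 1.163, c = 1.
Discriminant D = b^2 - 4ac = (1.163)^2 - 4*(-0.692)*1 = 1.352569 - (-2.768) = 4.120569.
D >= 0, so the roots are real: z = (-b +/- sqrt(D)) / (2a) = (-1.163 +/- 2.029918) / (-1.384).
  z_1 = (-1.163 + 2.029918) / (-1.384) = -0.6264,   |z_1| = 0.6264.
  z_2 = (-1.163 - 2.029918) / (-1.384) = 2.307,   |z_2| = 2.307.
Moduli of all roots: 0.6264, 2.3070.
All moduli strictly greater than 1? No.
Verdict: Not invertible.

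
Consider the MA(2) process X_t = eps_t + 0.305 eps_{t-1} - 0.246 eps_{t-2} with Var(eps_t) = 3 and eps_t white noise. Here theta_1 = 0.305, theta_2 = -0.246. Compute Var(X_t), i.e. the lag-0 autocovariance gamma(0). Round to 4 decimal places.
\gamma(0) = 3.4606

For an MA(q) process X_t = eps_t + sum_i theta_i eps_{t-i} with
Var(eps_t) = sigma^2, the variance is
  gamma(0) = sigma^2 * (1 + sum_i theta_i^2).
  sum_i theta_i^2 = (0.305)^2 + (-0.246)^2 = 0.093025 + 0.060516 = 0.153541.
  gamma(0) = 3 * (1 + 0.153541) = 3 * 1.153541 = 3.460623, which rounds to 3.4606.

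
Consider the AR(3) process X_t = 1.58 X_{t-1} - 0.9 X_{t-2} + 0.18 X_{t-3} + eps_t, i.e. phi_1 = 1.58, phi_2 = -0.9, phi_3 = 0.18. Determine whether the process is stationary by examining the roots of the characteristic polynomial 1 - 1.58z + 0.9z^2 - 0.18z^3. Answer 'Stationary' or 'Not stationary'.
\text{Stationary}

The AR(p) characteristic polynomial is P(z) = 1 - 1.58z + 0.9z^2 - 0.18z^3.
Stationarity requires all roots to lie outside the unit circle, i.e. |z| > 1 for every root.
Degree 3: look for a simple real root z0 first, then factor out (1 - z/z0) and solve the remaining quadratic.
Testing z0 = 2: P(2) = 1 + (-1.58)(2) + (0.9)(2)^2 + (-0.18)(2)^3
  = 1 + (-3.16) + (3.6) + (-1.44) = 0.  So z_0 = 2 is a root, |z_0| = 2.
Divide out the factor (1 - 0.5 z) = (1 - z/z0) (since 1/z0 = 0.5):
  P(z) = (1 - 0.5 z)(1 + (-1.08) z + (0.36) z^2)
  [check: z-coef -1.08 - (0.5) = -1.58; z^2-coef 0.36 - (0.5)(-1.08) = 0.9; z^3-coef -(0.5)(0.36) = -0.18.]
Remaining roots from the quadratic factor 1 + (-1.08) z + (0.36) z^2:
  Set 1 + (-1.08) z + (0.36) z^2 = 0, i.e. a z^2 + b z + c = 0 with a = 0.36, b = -1.08, c = 1.
  Discriminant D = b^2 - 4ac = (-1.08)^2 - 4*(0.36)*1 = 1.1664 - (1.44) = -0.2736.
  D < 0, so the roots are the complex-conjugate pair z = (-b +/- i sqrt(-D)) / (2a) = 1.5 +/- 0.7265i.
  For a conjugate pair |z|^2 = z * conj(z) = (product of roots) = c/a = 1/(0.36) = 2.777778, so |z| = sqrt(2.777778) = 1.6667 for both roots.
Moduli of all roots: 2.0000, 1.6667, 1.6667.
All moduli strictly greater than 1? Yes.
Verdict: Stationary.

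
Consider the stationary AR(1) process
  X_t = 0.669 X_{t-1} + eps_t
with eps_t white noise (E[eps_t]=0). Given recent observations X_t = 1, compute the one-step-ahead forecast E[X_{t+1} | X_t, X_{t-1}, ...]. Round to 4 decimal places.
E[X_{t+1} \mid \mathcal F_t] = 0.6690

For an AR(p) model X_t = c + sum_i phi_i X_{t-i} + eps_t, the
one-step-ahead conditional mean is
  E[X_{t+1} | X_t, ...] = c + sum_i phi_i X_{t+1-i}.
Substitute known values:
  E[X_{t+1} | ...] = (0.669) * (1)
                   = 0.6690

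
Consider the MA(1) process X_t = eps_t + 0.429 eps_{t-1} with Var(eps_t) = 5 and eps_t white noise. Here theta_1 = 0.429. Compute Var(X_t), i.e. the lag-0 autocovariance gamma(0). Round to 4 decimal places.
\gamma(0) = 5.9202

For an MA(q) process X_t = eps_t + sum_i theta_i eps_{t-i} with
Var(eps_t) = sigma^2, the variance is
  gamma(0) = sigma^2 * (1 + sum_i theta_i^2).
  sum_i theta_i^2 = (0.429)^2 = 0.184041.
  gamma(0) = 5 * (1 + 0.184041) = 5 * 1.184041 = 5.920205, which rounds to 5.9202.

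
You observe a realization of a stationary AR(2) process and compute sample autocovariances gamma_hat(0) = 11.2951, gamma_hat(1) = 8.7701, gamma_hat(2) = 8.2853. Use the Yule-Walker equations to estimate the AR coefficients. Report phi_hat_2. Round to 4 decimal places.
\hat\phi_{2} = 0.3290

The Yule-Walker equations for an AR(p) process read, in matrix form,
  Gamma_p phi = r_p,   with   (Gamma_p)_{ij} = gamma(|i - j|),
                       (r_p)_i = gamma(i),   i,j = 1..p.
Substitute the sample gammas (Toeplitz matrix and right-hand side of size 2):
  Gamma_p = [[11.2951, 8.7701], [8.7701, 11.2951]]
  r_p     = [8.7701, 8.2853]
Written out:
  11.2951 phi_1 + 8.7701 phi_2 = 8.7701
  8.7701 phi_1 + 11.2951 phi_2 = 8.2853
Solve by Cramer's rule:
  det = gamma(0)^2 - gamma(1)^2 = (11.2951)^2 - (8.7701)^2 = 127.57928401 - 76.91465401 = 50.66463
  phi_hat_1 = [gamma(1) gamma(0) - gamma(1) gamma(2)] / det = [(8.7701)(11.2951) - (8.7701)(8.2853)] / 50.66463 = 26.39624698 / 50.66463 = 0.521
  phi_hat_2 = [gamma(0) gamma(2) - gamma(1)^2] / det = [(11.2951)(8.2853) - (8.7701)^2] / 50.66463 = 16.66863802 / 50.66463 = 0.329
So phi_hat = [0.5210, 0.3290].
Therefore phi_hat_2 = 0.3290.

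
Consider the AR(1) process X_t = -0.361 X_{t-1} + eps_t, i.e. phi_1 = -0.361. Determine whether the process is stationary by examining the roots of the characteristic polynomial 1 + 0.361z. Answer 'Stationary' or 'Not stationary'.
\text{Stationary}

The AR(p) characteristic polynomial is P(z) = 1 + 0.361z.
Stationarity requires all roots to lie outside the unit circle, i.e. |z| > 1 for every root.
This is linear in z: 1 + (0.361) z = 0  =>  z = -1/(0.361) = -2.770083,  |z| = 2.770083.
Moduli of all roots: 2.7701.
All moduli strictly greater than 1? Yes.
Verdict: Stationary.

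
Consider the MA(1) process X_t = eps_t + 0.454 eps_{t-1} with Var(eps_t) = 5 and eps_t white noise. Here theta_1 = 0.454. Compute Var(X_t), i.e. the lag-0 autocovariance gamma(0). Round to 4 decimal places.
\gamma(0) = 6.0306

For an MA(q) process X_t = eps_t + sum_i theta_i eps_{t-i} with
Var(eps_t) = sigma^2, the variance is
  gamma(0) = sigma^2 * (1 + sum_i theta_i^2).
  sum_i theta_i^2 = (0.454)^2 = 0.206116.
  gamma(0) = 5 * (1 + 0.206116) = 5 * 1.206116 = 6.03058, which rounds to 6.0306.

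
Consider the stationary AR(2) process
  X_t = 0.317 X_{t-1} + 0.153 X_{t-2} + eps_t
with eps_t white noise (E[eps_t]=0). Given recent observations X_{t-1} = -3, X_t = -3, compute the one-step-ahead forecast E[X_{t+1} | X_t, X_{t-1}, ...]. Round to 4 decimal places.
E[X_{t+1} \mid \mathcal F_t] = -1.4100

For an AR(p) model X_t = c + sum_i phi_i X_{t-i} + eps_t, the
one-step-ahead conditional mean is
  E[X_{t+1} | X_t, ...] = c + sum_i phi_i X_{t+1-i}.
Substitute known values:
  E[X_{t+1} | ...] = (0.317) * (-3) + (0.153) * (-3)
                   = -1.4100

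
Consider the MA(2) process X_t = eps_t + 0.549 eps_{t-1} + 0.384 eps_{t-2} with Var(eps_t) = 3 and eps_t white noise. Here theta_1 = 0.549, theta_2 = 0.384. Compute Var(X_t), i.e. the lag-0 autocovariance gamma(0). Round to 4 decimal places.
\gamma(0) = 4.3466

For an MA(q) process X_t = eps_t + sum_i theta_i eps_{t-i} with
Var(eps_t) = sigma^2, the variance is
  gamma(0) = sigma^2 * (1 + sum_i theta_i^2).
  sum_i theta_i^2 = (0.549)^2 + (0.384)^2 = 0.301401 + 0.147456 = 0.448857.
  gamma(0) = 3 * (1 + 0.448857) = 3 * 1.448857 = 4.346571, which rounds to 4.3466.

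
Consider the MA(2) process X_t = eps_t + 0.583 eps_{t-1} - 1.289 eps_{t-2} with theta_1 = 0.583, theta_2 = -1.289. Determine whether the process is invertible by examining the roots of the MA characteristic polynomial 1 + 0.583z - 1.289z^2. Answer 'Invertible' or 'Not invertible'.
\text{Not invertible}

The MA(q) characteristic polynomial is P(z) = 1 + 0.583z - 1.289z^2.
Invertibility requires all roots to lie outside the unit circle, i.e. |z| > 1 for every root.
Set 1 + (0.583) z + (-1.289) z^2 = 0, i.e. a z^2 + b z + c = 0 with a = -1.289, b = 0.583, c = 1.
Discriminant D = b^2 - 4ac = (0.583)^2 - 4*(-1.289)*1 = 0.339889 - (-5.156) = 5.495889.
D >= 0, so the roots are real: z = (-b +/- sqrt(D)) / (2a) = (-0.583 +/- 2.344331) / (-2.578).
  z_1 = (-0.583 + 2.344331) / (-2.578) = -0.6832,   |z_1| = 0.6832.
  z_2 = (-0.583 - 2.344331) / (-2.578) = 1.1355,   |z_2| = 1.1355.
Moduli of all roots: 0.6832, 1.1355.
All moduli strictly greater than 1? No.
Verdict: Not invertible.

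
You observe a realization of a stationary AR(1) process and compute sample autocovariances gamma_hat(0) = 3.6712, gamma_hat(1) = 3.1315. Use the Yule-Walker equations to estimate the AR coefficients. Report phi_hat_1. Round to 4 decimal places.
\hat\phi_{1} = 0.8530

The Yule-Walker equations for an AR(p) process read, in matrix form,
  Gamma_p phi = r_p,   with   (Gamma_p)_{ij} = gamma(|i - j|),
                       (r_p)_i = gamma(i),   i,j = 1..p.
Substitute the sample gammas (Toeplitz matrix and right-hand side of size 1):
  Gamma_p = [[3.6712]]
  r_p     = [3.1315]
With p = 1 this is the single equation gamma(0) phi_1 = gamma(1):
  phi_hat_1 = gamma(1) / gamma(0) = 3.1315 / 3.6712 = 0.8530.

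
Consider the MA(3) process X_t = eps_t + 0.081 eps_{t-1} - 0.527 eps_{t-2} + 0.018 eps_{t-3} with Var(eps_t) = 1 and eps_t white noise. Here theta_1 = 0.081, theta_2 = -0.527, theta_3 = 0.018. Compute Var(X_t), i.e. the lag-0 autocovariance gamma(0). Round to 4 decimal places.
\gamma(0) = 1.2846

For an MA(q) process X_t = eps_t + sum_i theta_i eps_{t-i} with
Var(eps_t) = sigma^2, the variance is
  gamma(0) = sigma^2 * (1 + sum_i theta_i^2).
  sum_i theta_i^2 = (0.081)^2 + (-0.527)^2 + (0.018)^2 = 0.006561 + 0.277729 + 0.000324 = 0.284614.
  gamma(0) = 1 * (1 + 0.284614) = 1 * 1.284614 = 1.284614, which rounds to 1.2846.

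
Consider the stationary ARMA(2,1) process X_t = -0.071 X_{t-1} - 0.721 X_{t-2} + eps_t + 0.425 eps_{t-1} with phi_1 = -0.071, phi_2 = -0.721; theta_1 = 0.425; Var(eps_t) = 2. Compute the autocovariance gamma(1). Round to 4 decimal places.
\gamma(1) = 0.2967

Multiply the model equation by X_{t-k} and take expectations. With theta_0 = psi_0 = 1 and psi_j the MA(infinity) weights, this gives
  gamma(k) - sum_i phi_i gamma(k-i) = c_k,
  c_k = sigma^2 * sum_{j=k..q} theta_j psi_{j-k}   (c_k = 0 for k > q),
using gamma(-m) = gamma(m).
psi-weights needed (psi_j = theta_j + sum_i phi_i psi_{j-i}):
  psi_1 = theta_1 + phi_1 = 0.425 + (-0.071) = 0.354
Right-hand sides:
  c_0 = sigma^2 (1 + theta_1 psi_1) = 2 * (1 + (0.425)(0.354)) = 2 * 1.15045 = 2.3009
  c_1 = sigma^2 theta_1 = 2 * (0.425) = 0.85
  c_2 = 0
Equations for k = 0, 1, 2 (AR order 2, c_2 = 0):
  (E0) gamma(0) = phi_1 gamma(1) + phi_2 gamma(2) + c_0
  (E1) gamma(1) = phi_1 gamma(0) + phi_2 gamma(1) + c_1
  (E2) gamma(2) = phi_1 gamma(1) + phi_2 gamma(0)
From (E1): gamma(1) = A gamma(0) + B with
  A = phi_1 / (1 - phi_2) = -0.071 / 1.721 = -0.041255,   B = c_1 / (1 - phi_2) = 0.85 / 1.721 = 0.493899.
Insert (E2) into (E0): gamma(0) (1 - phi_2^2) = phi_1 (1 + phi_2) gamma(1) + c_0.
  phi_1 (1 + phi_2) = (-0.071)(0.279) = -0.019809,   1 - phi_2^2 = 0.480159.
Replace gamma(1) by A gamma(0) + B and collect gamma(0):
  gamma(0) [0.480159 - (-0.019809)(-0.041255)] = (-0.019809)(0.493899) + 2.3009
  gamma(0) * 0.479342 = 2.291116
  gamma(0) = 2.291116 / 0.479342 = 4.779713.
  gamma(1) = A gamma(0) + B = (-0.041255)(4.779713) + (0.493899) = 0.296711.
Therefore gamma(1) = 0.2967 (to 4 decimal places).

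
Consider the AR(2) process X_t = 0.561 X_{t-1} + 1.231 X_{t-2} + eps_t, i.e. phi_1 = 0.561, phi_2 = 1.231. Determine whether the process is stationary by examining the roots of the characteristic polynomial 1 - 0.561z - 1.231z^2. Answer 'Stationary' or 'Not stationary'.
\text{Not stationary}

The AR(p) characteristic polynomial is P(z) = 1 - 0.561z - 1.231z^2.
Stationarity requires all roots to lie outside the unit circle, i.e. |z| > 1 for every root.
Set 1 + (-0.561) z + (-1.231) z^2 = 0, i.e. a z^2 + b z + c = 0 with a = -1.231, b = -0.561, c = 1.
Discriminant D = b^2 - 4ac = (-0.561)^2 - 4*(-1.231)*1 = 0.314721 - (-4.924) = 5.238721.
D >= 0, so the roots are real: z = (-b +/- sqrt(D)) / (2a) = (0.561 +/- 2.288825) / (-2.462).
  z_1 = (0.561 + 2.288825) / (-2.462) = -1.1575,   |z_1| = 1.1575.
  z_2 = (0.561 - 2.288825) / (-2.462) = 0.7018,   |z_2| = 0.7018.
Moduli of all roots: 1.1575, 0.7018.
All moduli strictly greater than 1? No.
Verdict: Not stationary.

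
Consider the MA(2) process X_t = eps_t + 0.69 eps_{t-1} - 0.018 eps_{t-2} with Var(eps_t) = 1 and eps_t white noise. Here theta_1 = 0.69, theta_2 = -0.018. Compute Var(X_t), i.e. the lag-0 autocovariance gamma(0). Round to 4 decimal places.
\gamma(0) = 1.4764

For an MA(q) process X_t = eps_t + sum_i theta_i eps_{t-i} with
Var(eps_t) = sigma^2, the variance is
  gamma(0) = sigma^2 * (1 + sum_i theta_i^2).
  sum_i theta_i^2 = (0.69)^2 + (-0.018)^2 = 0.4761 + 0.000324 = 0.476424.
  gamma(0) = 1 * (1 + 0.476424) = 1 * 1.476424 = 1.476424, which rounds to 1.4764.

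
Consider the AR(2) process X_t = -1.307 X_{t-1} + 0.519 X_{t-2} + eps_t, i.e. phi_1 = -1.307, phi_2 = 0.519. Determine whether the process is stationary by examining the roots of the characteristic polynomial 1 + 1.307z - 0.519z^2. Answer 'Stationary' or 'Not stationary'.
\text{Not stationary}

The AR(p) characteristic polynomial is P(z) = 1 + 1.307z - 0.519z^2.
Stationarity requires all roots to lie outside the unit circle, i.e. |z| > 1 for every root.
Set 1 + (1.307) z + (-0.519) z^2 = 0, i.e. a z^2 + b z + c = 0 with a = -0.519, b = 1.307, c = 1.
Discriminant D = b^2 - 4ac = (1.307)^2 - 4*(-0.519)*1 = 1.708249 - (-2.076) = 3.784249.
D >= 0, so the roots are real: z = (-b +/- sqrt(D)) / (2a) = (-1.307 +/- 1.945315) / (-1.038).
  z_1 = (-1.307 + 1.945315) / (-1.038) = -0.6149,   |z_1| = 0.6149.
  z_2 = (-1.307 - 1.945315) / (-1.038) = 3.1333,   |z_2| = 3.1333.
Moduli of all roots: 0.6149, 3.1333.
All moduli strictly greater than 1? No.
Verdict: Not stationary.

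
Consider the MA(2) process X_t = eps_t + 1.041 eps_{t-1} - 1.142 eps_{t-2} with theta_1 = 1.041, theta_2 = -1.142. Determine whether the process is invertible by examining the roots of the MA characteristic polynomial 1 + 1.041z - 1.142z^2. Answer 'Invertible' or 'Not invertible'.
\text{Not invertible}

The MA(q) characteristic polynomial is P(z) = 1 + 1.041z - 1.142z^2.
Invertibility requires all roots to lie outside the unit circle, i.e. |z| > 1 for every root.
Set 1 + (1.041) z + (-1.142) z^2 = 0, i.e. a z^2 + b z + c = 0 with a = -1.142, b = 1.041, c = 1.
Discriminant D = b^2 - 4ac = (1.041)^2 - 4*(-1.142)*1 = 1.083681 - (-4.568) = 5.651681.
D >= 0, so the roots are real: z = (-b +/- sqrt(D)) / (2a) = (-1.041 +/- 2.377326) / (-2.284).
  z_1 = (-1.041 + 2.377326) / (-2.284) = -0.5851,   |z_1| = 0.5851.
  z_2 = (-1.041 - 2.377326) / (-2.284) = 1.4966,   |z_2| = 1.4966.
Moduli of all roots: 0.5851, 1.4966.
All moduli strictly greater than 1? No.
Verdict: Not invertible.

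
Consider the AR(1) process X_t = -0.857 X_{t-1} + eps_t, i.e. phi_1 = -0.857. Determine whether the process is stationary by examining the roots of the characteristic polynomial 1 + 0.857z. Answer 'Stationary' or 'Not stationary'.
\text{Stationary}

The AR(p) characteristic polynomial is P(z) = 1 + 0.857z.
Stationarity requires all roots to lie outside the unit circle, i.e. |z| > 1 for every root.
This is linear in z: 1 + (0.857) z = 0  =>  z = -1/(0.857) = -1.166861,  |z| = 1.166861.
Moduli of all roots: 1.1669.
All moduli strictly greater than 1? Yes.
Verdict: Stationary.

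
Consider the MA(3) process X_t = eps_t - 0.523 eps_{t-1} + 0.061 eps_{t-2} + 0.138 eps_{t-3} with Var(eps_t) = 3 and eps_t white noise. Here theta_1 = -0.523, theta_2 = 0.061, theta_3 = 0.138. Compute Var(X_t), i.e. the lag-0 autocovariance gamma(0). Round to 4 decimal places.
\gamma(0) = 3.8889

For an MA(q) process X_t = eps_t + sum_i theta_i eps_{t-i} with
Var(eps_t) = sigma^2, the variance is
  gamma(0) = sigma^2 * (1 + sum_i theta_i^2).
  sum_i theta_i^2 = (-0.523)^2 + (0.061)^2 + (0.138)^2 = 0.273529 + 0.003721 + 0.019044 = 0.296294.
  gamma(0) = 3 * (1 + 0.296294) = 3 * 1.296294 = 3.888882, which rounds to 3.8889.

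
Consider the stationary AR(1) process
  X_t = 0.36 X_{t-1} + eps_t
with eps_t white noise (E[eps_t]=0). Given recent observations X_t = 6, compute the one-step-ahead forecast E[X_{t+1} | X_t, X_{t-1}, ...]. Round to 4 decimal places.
E[X_{t+1} \mid \mathcal F_t] = 2.1600

For an AR(p) model X_t = c + sum_i phi_i X_{t-i} + eps_t, the
one-step-ahead conditional mean is
  E[X_{t+1} | X_t, ...] = c + sum_i phi_i X_{t+1-i}.
Substitute known values:
  E[X_{t+1} | ...] = (0.36) * (6)
                   = 2.1600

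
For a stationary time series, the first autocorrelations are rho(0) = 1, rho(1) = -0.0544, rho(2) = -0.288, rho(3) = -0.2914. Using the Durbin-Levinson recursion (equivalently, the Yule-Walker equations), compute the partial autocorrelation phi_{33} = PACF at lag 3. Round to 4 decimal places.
\phi_{33} = -0.3591

The PACF at lag k is phi_{kk}, the last component of the solution
to the Yule-Walker system G_k phi = r_k where
  (G_k)_{ij} = rho(|i - j|), (r_k)_i = rho(i), i,j = 1..k.
Equivalently, Durbin-Levinson gives phi_{kk} iteratively:
  phi_{11} = rho(1)
  phi_{kk} = [rho(k) - sum_{j=1..k-1} phi_{k-1,j} rho(k-j)]
            / [1 - sum_{j=1..k-1} phi_{k-1,j} rho(j)],
  phi_{k,j} = phi_{k-1,j} - phi_{kk} phi_{k-1,k-j},  j = 1..k-1.
Step k = 1:
  phi_11 = rho(1) = -0.0544.
Step k = 2:
  phi_22 = [rho(2) - phi_11 rho(1)] / [1 - phi_11 rho(1)] = [-0.288 - (-0.0544)(-0.0544)] / [1 - (-0.0544)(-0.0544)]
         = -0.29095936 / 0.99704064 = -0.291823.
  Update: phi_21 = phi_11 - phi_22 phi_11 = -0.0544 - (-0.291823)(-0.0544) = -0.070275.
Step k = 3:
  phi_33 = [rho(3) - phi_21 rho(2) - phi_22 rho(1)] / [1 - phi_21 rho(1) - phi_22 rho(2)]
    numerator   = -0.2914 - (-0.070275)(-0.288) - (-0.291823)(-0.0544) = -0.32751442
    denominator = 1 - (-0.070275)(-0.0544) - (-0.291823)(-0.288) = 0.91213202
  phi_33 = -0.32751442 / 0.91213202 = -0.3591.
Therefore phi_{33} = -0.3591.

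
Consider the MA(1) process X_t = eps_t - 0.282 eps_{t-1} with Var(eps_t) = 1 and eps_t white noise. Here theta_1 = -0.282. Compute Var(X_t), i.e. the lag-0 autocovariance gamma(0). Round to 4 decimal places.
\gamma(0) = 1.0795

For an MA(q) process X_t = eps_t + sum_i theta_i eps_{t-i} with
Var(eps_t) = sigma^2, the variance is
  gamma(0) = sigma^2 * (1 + sum_i theta_i^2).
  sum_i theta_i^2 = (-0.282)^2 = 0.079524.
  gamma(0) = 1 * (1 + 0.079524) = 1 * 1.079524 = 1.079524, which rounds to 1.0795.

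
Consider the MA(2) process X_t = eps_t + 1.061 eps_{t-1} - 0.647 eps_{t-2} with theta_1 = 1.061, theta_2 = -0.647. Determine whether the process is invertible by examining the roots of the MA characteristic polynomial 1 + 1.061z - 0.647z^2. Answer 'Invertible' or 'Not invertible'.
\text{Not invertible}

The MA(q) characteristic polynomial is P(z) = 1 + 1.061z - 0.647z^2.
Invertibility requires all roots to lie outside the unit circle, i.e. |z| > 1 for every root.
Set 1 + (1.061) z + (-0.647) z^2 = 0, i.e. a z^2 + b z + c = 0 with a = -0.647, b = 1.061, c = 1.
Discriminant D = b^2 - 4ac = (1.061)^2 - 4*(-0.647)*1 = 1.125721 - (-2.588) = 3.713721.
D >= 0, so the roots are real: z = (-b +/- sqrt(D)) / (2a) = (-1.061 +/- 1.927102) / (-1.294).
  z_1 = (-1.061 + 1.927102) / (-1.294) = -0.6693,   |z_1| = 0.6693.
  z_2 = (-1.061 - 1.927102) / (-1.294) = 2.3092,   |z_2| = 2.3092.
Moduli of all roots: 0.6693, 2.3092.
All moduli strictly greater than 1? No.
Verdict: Not invertible.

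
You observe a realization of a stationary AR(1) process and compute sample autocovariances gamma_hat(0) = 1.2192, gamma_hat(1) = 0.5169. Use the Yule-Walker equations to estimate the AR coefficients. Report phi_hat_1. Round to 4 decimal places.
\hat\phi_{1} = 0.4240

The Yule-Walker equations for an AR(p) process read, in matrix form,
  Gamma_p phi = r_p,   with   (Gamma_p)_{ij} = gamma(|i - j|),
                       (r_p)_i = gamma(i),   i,j = 1..p.
Substitute the sample gammas (Toeplitz matrix and right-hand side of size 1):
  Gamma_p = [[1.2192]]
  r_p     = [0.5169]
With p = 1 this is the single equation gamma(0) phi_1 = gamma(1):
  phi_hat_1 = gamma(1) / gamma(0) = 0.5169 / 1.2192 = 0.4240.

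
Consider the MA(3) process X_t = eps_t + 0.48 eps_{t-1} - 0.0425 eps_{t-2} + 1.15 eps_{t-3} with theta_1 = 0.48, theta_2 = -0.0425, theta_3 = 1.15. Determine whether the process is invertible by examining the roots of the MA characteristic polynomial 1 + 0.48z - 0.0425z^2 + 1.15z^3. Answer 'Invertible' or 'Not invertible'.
\text{Not invertible}

The MA(q) characteristic polynomial is P(z) = 1 + 0.48z - 0.0425z^2 + 1.15z^3.
Invertibility requires all roots to lie outside the unit circle, i.e. |z| > 1 for every root.
Degree 3: look for a simple real root z0 first, then factor out (1 - z/z0) and solve the remaining quadratic.
Testing z0 = -0.8: P(-0.8) = 1 + (0.48)(-0.8) + (-0.0425)(-0.8)^2 + (1.15)(-0.8)^3
  = 1 + (-0.384) + (-0.0272) + (-0.5888) = 0.  So z_0 = -0.8 is a root, |z_0| = 0.8.
Divide out the factor (1 + 1.25 z) = (1 - z/z0) (since 1/z0 = -1.25):
  P(z) = (1 + 1.25 z)(1 + (-0.77) z + (0.92) z^2)
  [check: z-coef -0.77 - (-1.25) = 0.48; z^2-coef 0.92 - (-1.25)(-0.77) = -0.0425; z^3-coef -(-1.25)(0.92) = 1.15.]
Remaining roots from the quadratic factor 1 + (-0.77) z + (0.92) z^2:
  Set 1 + (-0.77) z + (0.92) z^2 = 0, i.e. a z^2 + b z + c = 0 with a = 0.92, b = -0.77, c = 1.
  Discriminant D = b^2 - 4ac = (-0.77)^2 - 4*(0.92)*1 = 0.5929 - (3.68) = -3.0871.
  D < 0, so the roots are the complex-conjugate pair z = (-b +/- i sqrt(-D)) / (2a) = 0.4185 +/- 0.9549i.
  For a conjugate pair |z|^2 = z * conj(z) = (product of roots) = c/a = 1/(0.92) = 1.086957, so |z| = sqrt(1.086957) = 1.0426 for both roots.
Moduli of all roots: 0.8000, 1.0426, 1.0426.
All moduli strictly greater than 1? No.
Verdict: Not invertible.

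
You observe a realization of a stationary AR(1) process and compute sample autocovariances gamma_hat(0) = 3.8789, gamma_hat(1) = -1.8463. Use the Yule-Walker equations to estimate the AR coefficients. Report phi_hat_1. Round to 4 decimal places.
\hat\phi_{1} = -0.4760

The Yule-Walker equations for an AR(p) process read, in matrix form,
  Gamma_p phi = r_p,   with   (Gamma_p)_{ij} = gamma(|i - j|),
                       (r_p)_i = gamma(i),   i,j = 1..p.
Substitute the sample gammas (Toeplitz matrix and right-hand side of size 1):
  Gamma_p = [[3.8789]]
  r_p     = [-1.8463]
With p = 1 this is the single equation gamma(0) phi_1 = gamma(1):
  phi_hat_1 = gamma(1) / gamma(0) = -1.8463 / 3.8789 = -0.4760.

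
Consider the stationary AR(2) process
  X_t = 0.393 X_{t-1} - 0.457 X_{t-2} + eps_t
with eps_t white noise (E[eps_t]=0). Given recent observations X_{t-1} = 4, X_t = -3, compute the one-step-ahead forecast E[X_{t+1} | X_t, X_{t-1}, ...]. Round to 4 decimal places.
E[X_{t+1} \mid \mathcal F_t] = -3.0070

For an AR(p) model X_t = c + sum_i phi_i X_{t-i} + eps_t, the
one-step-ahead conditional mean is
  E[X_{t+1} | X_t, ...] = c + sum_i phi_i X_{t+1-i}.
Substitute known values:
  E[X_{t+1} | ...] = (0.393) * (-3) + (-0.457) * (4)
                   = -3.0070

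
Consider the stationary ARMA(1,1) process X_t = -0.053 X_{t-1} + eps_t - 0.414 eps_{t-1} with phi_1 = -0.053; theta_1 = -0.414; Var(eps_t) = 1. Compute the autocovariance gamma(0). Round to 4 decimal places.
\gamma(0) = 1.2187

Multiply the model equation by X_{t-k} and take expectations. With theta_0 = psi_0 = 1 and psi_j the MA(infinity) weights, this gives
  gamma(k) - sum_i phi_i gamma(k-i) = c_k,
  c_k = sigma^2 * sum_{j=k..q} theta_j psi_{j-k}   (c_k = 0 for k > q),
using gamma(-m) = gamma(m).
psi-weights needed (psi_j = theta_j + sum_i phi_i psi_{j-i}):
  psi_1 = theta_1 + phi_1 = -0.414 + (-0.053) = -0.467
Right-hand sides:
  c_0 = sigma^2 (1 + theta_1 psi_1) = 1 * (1 + (-0.414)(-0.467)) = 1 * 1.193338 = 1.193338
  c_1 = sigma^2 theta_1 = 1 * (-0.414) = -0.414
  c_2 = 0
Equations for k = 0 and k = 1 (AR order 1):
  gamma(0) = phi_1 gamma(1) + c_0
  gamma(1) = phi_1 gamma(0) + c_1
Substituting the second into the first: gamma(0) (1 - phi_1^2) = c_0 + phi_1 c_1, so
  gamma(0) = (c_0 + phi_1 c_1) / (1 - phi_1^2) = (1.193338 + (-0.053)(-0.414)) / (1 - (-0.053)^2) = 1.21528 / 0.997191 = 1.218703.
Therefore gamma(0) = 1.2187 (to 4 decimal places).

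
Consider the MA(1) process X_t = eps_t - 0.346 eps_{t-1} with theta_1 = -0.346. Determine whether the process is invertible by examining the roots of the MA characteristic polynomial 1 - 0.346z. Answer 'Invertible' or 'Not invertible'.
\text{Invertible}

The MA(q) characteristic polynomial is P(z) = 1 - 0.346z.
Invertibility requires all roots to lie outside the unit circle, i.e. |z| > 1 for every root.
This is linear in z: 1 + (-0.346) z = 0  =>  z = -1/(-0.346) = 2.890173,  |z| = 2.890173.
Moduli of all roots: 2.8902.
All moduli strictly greater than 1? Yes.
Verdict: Invertible.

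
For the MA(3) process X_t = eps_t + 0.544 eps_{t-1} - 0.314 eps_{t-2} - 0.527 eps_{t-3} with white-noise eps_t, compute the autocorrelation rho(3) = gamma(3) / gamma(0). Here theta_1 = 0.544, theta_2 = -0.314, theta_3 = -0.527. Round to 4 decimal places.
\rho(3) = -0.3151

For an MA(q) process with theta_0 = 1, the autocovariance is
  gamma(k) = sigma^2 * sum_{i=0..q-k} theta_i * theta_{i+k},
and rho(k) = gamma(k) / gamma(0). Sigma^2 cancels.
  numerator   = (1)*(-0.527) = -0.527.
  denominator = (1)^2 + (0.544)^2 + (-0.314)^2 + (-0.527)^2 = 1.672261.
  rho(3) = -0.527 / 1.672261 = -0.3151.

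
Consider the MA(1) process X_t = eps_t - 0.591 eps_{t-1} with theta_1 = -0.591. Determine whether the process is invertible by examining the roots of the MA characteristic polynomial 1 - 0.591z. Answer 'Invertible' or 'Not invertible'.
\text{Invertible}

The MA(q) characteristic polynomial is P(z) = 1 - 0.591z.
Invertibility requires all roots to lie outside the unit circle, i.e. |z| > 1 for every root.
This is linear in z: 1 + (-0.591) z = 0  =>  z = -1/(-0.591) = 1.692047,  |z| = 1.692047.
Moduli of all roots: 1.6920.
All moduli strictly greater than 1? Yes.
Verdict: Invertible.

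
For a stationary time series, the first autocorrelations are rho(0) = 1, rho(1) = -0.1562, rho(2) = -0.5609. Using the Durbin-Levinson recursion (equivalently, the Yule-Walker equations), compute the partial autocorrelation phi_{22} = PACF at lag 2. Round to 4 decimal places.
\phi_{22} = -0.5999

The PACF at lag k is phi_{kk}, the last component of the solution
to the Yule-Walker system G_k phi = r_k where
  (G_k)_{ij} = rho(|i - j|), (r_k)_i = rho(i), i,j = 1..k.
Equivalently, Durbin-Levinson gives phi_{kk} iteratively:
  phi_{11} = rho(1)
  phi_{kk} = [rho(k) - sum_{j=1..k-1} phi_{k-1,j} rho(k-j)]
            / [1 - sum_{j=1..k-1} phi_{k-1,j} rho(j)],
  phi_{k,j} = phi_{k-1,j} - phi_{kk} phi_{k-1,k-j},  j = 1..k-1.
Step k = 1:
  phi_11 = rho(1) = -0.1562.
Step k = 2:
  phi_22 = [rho(2) - phi_11 rho(1)] / [1 - phi_11 rho(1)] = [-0.5609 - (-0.1562)(-0.1562)] / [1 - (-0.1562)(-0.1562)]
         = -0.58529844 / 0.97560156 = -0.5999.
Therefore phi_{22} = -0.5999.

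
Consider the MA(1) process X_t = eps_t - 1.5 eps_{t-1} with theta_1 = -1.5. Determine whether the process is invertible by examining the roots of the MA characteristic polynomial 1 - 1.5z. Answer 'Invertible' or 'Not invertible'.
\text{Not invertible}

The MA(q) characteristic polynomial is P(z) = 1 - 1.5z.
Invertibility requires all roots to lie outside the unit circle, i.e. |z| > 1 for every root.
This is linear in z: 1 + (-1.5) z = 0  =>  z = -1/(-1.5) = 0.666667,  |z| = 0.666667.
Moduli of all roots: 0.6667.
All moduli strictly greater than 1? No.
Verdict: Not invertible.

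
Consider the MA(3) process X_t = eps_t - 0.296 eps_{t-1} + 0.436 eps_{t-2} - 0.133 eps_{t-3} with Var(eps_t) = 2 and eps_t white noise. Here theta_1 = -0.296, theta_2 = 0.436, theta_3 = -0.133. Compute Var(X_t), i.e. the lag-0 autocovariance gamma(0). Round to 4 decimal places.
\gamma(0) = 2.5908

For an MA(q) process X_t = eps_t + sum_i theta_i eps_{t-i} with
Var(eps_t) = sigma^2, the variance is
  gamma(0) = sigma^2 * (1 + sum_i theta_i^2).
  sum_i theta_i^2 = (-0.296)^2 + (0.436)^2 + (-0.133)^2 = 0.087616 + 0.190096 + 0.017689 = 0.295401.
  gamma(0) = 2 * (1 + 0.295401) = 2 * 1.295401 = 2.590802, which rounds to 2.5908.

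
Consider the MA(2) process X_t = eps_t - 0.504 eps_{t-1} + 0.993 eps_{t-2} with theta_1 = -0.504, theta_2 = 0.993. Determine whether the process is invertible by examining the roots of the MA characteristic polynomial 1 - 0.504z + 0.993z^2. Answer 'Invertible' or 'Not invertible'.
\text{Invertible}

The MA(q) characteristic polynomial is P(z) = 1 - 0.504z + 0.993z^2.
Invertibility requires all roots to lie outside the unit circle, i.e. |z| > 1 for every root.
Set 1 + (-0.504) z + (0.993) z^2 = 0, i.e. a z^2 + b z + c = 0 with a = 0.993, b = -0.504, c = 1.
Discriminant D = b^2 - 4ac = (-0.504)^2 - 4*(0.993)*1 = 0.254016 - (3.972) = -3.717984.
D < 0, so the roots are the complex-conjugate pair z = (-b +/- i sqrt(-D)) / (2a) = 0.2538 +/- 0.9709i.
For a conjugate pair |z|^2 = z * conj(z) = (product of roots) = c/a = 1/(0.993) = 1.007049, so |z| = sqrt(1.007049) = 1.0035 for both roots.
Moduli of all roots: 1.0035, 1.0035.
All moduli strictly greater than 1? Yes.
Verdict: Invertible.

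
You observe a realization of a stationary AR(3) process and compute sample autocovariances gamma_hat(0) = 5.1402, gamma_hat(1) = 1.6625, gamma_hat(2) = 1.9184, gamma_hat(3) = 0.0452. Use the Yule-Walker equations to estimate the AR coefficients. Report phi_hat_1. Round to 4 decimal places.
\hat\phi_{1} = 0.2900

The Yule-Walker equations for an AR(p) process read, in matrix form,
  Gamma_p phi = r_p,   with   (Gamma_p)_{ij} = gamma(|i - j|),
                       (r_p)_i = gamma(i),   i,j = 1..p.
Substitute the sample gammas (Toeplitz matrix and right-hand side of size 3):
  Gamma_p = [[5.1402, 1.6625, 1.9184], [1.6625, 5.1402, 1.6625], [1.9184, 1.6625, 5.1402]]
  r_p     = [1.6625, 1.9184, 0.0452]
Written out (R1..R3):
  (R1) 5.1402 phi_1 + 1.6625 phi_2 + 1.9184 phi_3 = 1.6625
  (R2) 1.6625 phi_1 + 5.1402 phi_2 + 1.6625 phi_3 = 1.9184
  (R3) 1.9184 phi_1 + 1.6625 phi_2 + 5.1402 phi_3 = 0.0452
Gaussian elimination:
  R2 <- R2 - (1.6625/5.1402) R1 = R2 - (0.323431) R1:  4.602496 phi_2 + 1.04203 phi_3 = 1.380696
  R3 <- R3 - (1.9184/5.1402) R1 = R3 - (0.373215) R1:  1.04203 phi_2 + 4.424224 phi_3 = -0.57527
  R3 <- R3 - (1.04203/4.602496) R2 = R3 - (0.226405) R2:  4.188303 phi_3 = -0.887867
Back-substitution:
  phi_hat_3 = -0.887867 / 4.188303 = -0.211987
  phi_hat_2 = (1.380696 - (1.04203)(-0.211987)) / 4.602496 = 0.347984
  phi_hat_1 = (1.6625 - (1.6625)(0.347984) - (1.9184)(-0.211987)) / 5.1402 = 0.289999
So phi_hat = [0.2900, 0.3480, -0.2120].
Therefore phi_hat_1 = 0.2900.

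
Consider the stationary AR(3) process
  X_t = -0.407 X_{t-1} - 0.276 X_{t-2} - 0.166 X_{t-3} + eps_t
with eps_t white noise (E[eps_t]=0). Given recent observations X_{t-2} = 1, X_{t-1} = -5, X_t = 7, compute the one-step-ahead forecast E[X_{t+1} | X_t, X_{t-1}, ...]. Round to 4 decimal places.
E[X_{t+1} \mid \mathcal F_t] = -1.6350

For an AR(p) model X_t = c + sum_i phi_i X_{t-i} + eps_t, the
one-step-ahead conditional mean is
  E[X_{t+1} | X_t, ...] = c + sum_i phi_i X_{t+1-i}.
Substitute known values:
  E[X_{t+1} | ...] = (-0.407) * (7) + (-0.276) * (-5) + (-0.166) * (1)
                   = -1.6350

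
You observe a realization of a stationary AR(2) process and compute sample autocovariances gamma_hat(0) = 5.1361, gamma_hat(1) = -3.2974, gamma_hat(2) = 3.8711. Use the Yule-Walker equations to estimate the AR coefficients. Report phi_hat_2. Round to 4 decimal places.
\hat\phi_{2} = 0.5810

The Yule-Walker equations for an AR(p) process read, in matrix form,
  Gamma_p phi = r_p,   with   (Gamma_p)_{ij} = gamma(|i - j|),
                       (r_p)_i = gamma(i),   i,j = 1..p.
Substitute the sample gammas (Toeplitz matrix and right-hand side of size 2):
  Gamma_p = [[5.1361, -3.2974], [-3.2974, 5.1361]]
  r_p     = [-3.2974, 3.8711]
Written out:
  5.1361 phi_1 - 3.2974 phi_2 = -3.2974
  -3.2974 phi_1 + 5.1361 phi_2 = 3.8711
Solve by Cramer's rule:
  det = gamma(0)^2 - gamma(1)^2 = (5.1361)^2 - (-3.2974)^2 = 26.37952321 - 10.87284676 = 15.50667645
  phi_hat_1 = [gamma(1) gamma(0) - gamma(1) gamma(2)] / det = [(-3.2974)(5.1361) - (-3.2974)(3.8711)] / 15.50667645 = -4.171211 / 15.50667645 = -0.269
  phi_hat_2 = [gamma(0) gamma(2) - gamma(1)^2] / det = [(5.1361)(3.8711) - (-3.2974)^2] / 15.50667645 = 9.00950995 / 15.50667645 = 0.581
So phi_hat = [-0.2690, 0.5810].
Therefore phi_hat_2 = 0.5810.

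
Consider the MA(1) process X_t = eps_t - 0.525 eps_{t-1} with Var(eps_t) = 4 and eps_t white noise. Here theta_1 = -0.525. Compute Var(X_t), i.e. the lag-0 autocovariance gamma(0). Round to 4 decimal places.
\gamma(0) = 5.1025

For an MA(q) process X_t = eps_t + sum_i theta_i eps_{t-i} with
Var(eps_t) = sigma^2, the variance is
  gamma(0) = sigma^2 * (1 + sum_i theta_i^2).
  sum_i theta_i^2 = (-0.525)^2 = 0.275625.
  gamma(0) = 4 * (1 + 0.275625) = 4 * 1.275625 = 5.1025.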